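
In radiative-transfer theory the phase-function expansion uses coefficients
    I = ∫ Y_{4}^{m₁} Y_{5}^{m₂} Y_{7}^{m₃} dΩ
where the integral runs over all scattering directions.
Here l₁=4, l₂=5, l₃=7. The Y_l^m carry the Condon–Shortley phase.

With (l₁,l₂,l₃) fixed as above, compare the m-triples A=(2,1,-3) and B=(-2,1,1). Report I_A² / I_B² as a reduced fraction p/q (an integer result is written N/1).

507/841

l's match ⇒ only the (l;m) 3-j factors differ between A and B.
A: triangle coeff Δ(4,5,7) = 1/6126120; Σ_t [0,2]: t=0:+1/138240 t=1:−1/86400 t=2:+1/829440 = -13/4147200; (3j)²=13/3740 [(4 5 7; 2 1 -3)], sign=-1
B: triangle coeff Δ(4,5,7) = 1/6126120; Σ_t [0,2]: t=0:+1/2073600 t=1:−1/86400 t=2:+1/55296 = 29/4147200; (3j)²=841/145860 [(4 5 7; -2 1 1)], sign=+1
I_A²/I_B² = (13/3740)/(841/145860) = 507/841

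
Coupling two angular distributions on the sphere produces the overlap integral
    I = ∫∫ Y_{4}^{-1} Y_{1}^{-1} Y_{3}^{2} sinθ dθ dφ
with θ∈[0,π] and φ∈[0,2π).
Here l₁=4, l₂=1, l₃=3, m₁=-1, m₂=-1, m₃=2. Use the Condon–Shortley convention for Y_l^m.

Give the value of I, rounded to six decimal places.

-0.106622

Rules hold: Σm=0, L=8 even, 3≤3≤5.
N = 9·3·7 = 189
Δ = 2!·6!·0!/9! = 1/252
Racah Σ t=1..1: t=1:−1/36 = -1/36
⇒ 3j(4 1 3; 0 0 0)² = 4/63, sgn +1
Racah Σ t=0..0: t=0:+1/240 = 1/240
⇒ 3j(4 1 3; -1 -1 2)² = 1/84, sgn -1
4πI² = N·(3j₀)²·(3jₘ)² = 1/7
I = -1·√(0.142857/4π) = -0.10662181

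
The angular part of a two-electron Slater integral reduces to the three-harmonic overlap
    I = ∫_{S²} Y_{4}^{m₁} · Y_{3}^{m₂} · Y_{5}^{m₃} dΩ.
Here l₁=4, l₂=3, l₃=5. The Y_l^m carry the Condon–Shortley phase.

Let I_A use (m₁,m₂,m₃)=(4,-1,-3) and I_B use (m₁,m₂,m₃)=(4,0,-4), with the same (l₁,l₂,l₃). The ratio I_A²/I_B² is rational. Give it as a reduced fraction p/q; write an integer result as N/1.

l's match ⇒ only the (l;m) 3-j factors differ between A and B.
A: triangle coeff Δ(4,3,5) = 1/180180; Σ_t [0,0]: t=0:+1/5760 = 1/5760; (3j)²=56/2145 [(4 3 5; 4 -1 -3)], sign=+1
B: triangle coeff Δ(4,3,5) = 1/180180; Σ_t [0,0]: t=0:+1/8640 = 1/8640; (3j)²=28/715 [(4 3 5; 4 0 -4)], sign=-1
I_A²/I_B² = (56/2145)/(28/715) = 2/3

2/3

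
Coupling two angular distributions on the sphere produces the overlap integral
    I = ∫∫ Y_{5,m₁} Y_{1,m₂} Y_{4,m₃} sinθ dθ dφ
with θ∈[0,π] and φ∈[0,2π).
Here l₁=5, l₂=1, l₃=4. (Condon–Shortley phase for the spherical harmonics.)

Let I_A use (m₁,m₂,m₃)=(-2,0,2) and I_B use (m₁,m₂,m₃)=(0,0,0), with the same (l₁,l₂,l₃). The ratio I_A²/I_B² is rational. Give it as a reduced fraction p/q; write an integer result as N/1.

Same 5,1,4: normalisation and zero-m 3j drop out of the ratio.
A: Δ: 2! 8! 0! / 11! → 1/495; sum: t=1:−1/1440 = -1/1440; 3j²(5 1 4; -2 0 2) = Δ·Π!·Σ² = 7/165  (sign -1)
B: Δ: 2! 8! 0! / 11! → 1/495; sum: t=1:−1/576 = -1/576; 3j²(5 1 4; 0 0 0) = Δ·Π!·Σ² = 5/99  (sign -1)
I_A²/I_B² = (7/165)/(5/99) = 21/25

21/25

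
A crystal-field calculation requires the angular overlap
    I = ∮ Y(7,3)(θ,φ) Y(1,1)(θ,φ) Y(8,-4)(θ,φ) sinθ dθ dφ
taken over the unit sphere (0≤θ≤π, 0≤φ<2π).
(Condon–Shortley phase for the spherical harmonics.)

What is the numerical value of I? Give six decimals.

0.248575

Checks pass: Σm=0; 16 even; l₃=8∈[6,8].
(2·7+1)(2·1+1)(2·8+1) = 765
Δ: 0! 14! 2! / 17! → 1/2040
sum: t=0:+1/25401600 = 1/25401600
3j²(7 1 8; 0 0 0) = Δ·Π!·Σ² = 8/255  (sign +1)
sum: t=0:+1/174182400 = 1/174182400
3j²(7 1 8; 3 1 -4) = Δ·Π!·Σ² = 11/340  (sign +1)
combine: 4πI² = 765·8/255·11/340 = 66/85
take √, sign +1: I = 0.24857507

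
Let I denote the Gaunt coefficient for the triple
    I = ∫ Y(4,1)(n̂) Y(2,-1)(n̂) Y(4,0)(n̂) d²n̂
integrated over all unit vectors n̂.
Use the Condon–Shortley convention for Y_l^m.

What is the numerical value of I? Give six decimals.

m-sum 0 ✓  L=10 even ✓  2≤4≤6 ✓
Π(2lᵢ+1) = 9×5×9 = 405
triangle coeff Δ(4,2,4) = 1/13860
Σ_t [0,2]: t=0:+1/192 t=1:−1/36 t=2:+1/192 = -5/288
(3j)²=20/693 [(4 2 4; 0 0 0)], sign=-1
Σ_t [0,1]: t=0:+1/72 t=1:−1/96 = 1/288
(3j)²=1/462 [(4 2 4; 1 -1 0)], sign=+1
⇒ 4πI² = 150/5929
I = (-1)√(150/5929/(4π)) = -0.04486937

-0.044869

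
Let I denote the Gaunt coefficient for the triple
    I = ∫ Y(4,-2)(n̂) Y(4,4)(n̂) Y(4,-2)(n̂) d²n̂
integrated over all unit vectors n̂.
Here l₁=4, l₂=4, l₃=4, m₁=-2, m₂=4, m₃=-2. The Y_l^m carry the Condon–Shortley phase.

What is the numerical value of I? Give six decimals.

Rules hold: Σm=0, L=12 even, 0≤4≤8.
N = 9·9·9 = 729
Δ = 4!·4!·4!/13! = 1/450450
Racah Σ t=0..4: t=0:+1/13824 t=1:−1/216 t=2:+1/64 t=3:−1/216 t=4:+1/13824 = 5/768
⇒ 3j(4 4 4; 0 0 0)² = 18/1001, sgn +1
Racah Σ t=4..4: t=4:+1/2304 = 1/2304
⇒ 3j(4 4 4; -2 4 -2)² = 5/143, sgn +1
4πI² = N·(3j₀)²·(3jₘ)² = 65610/143143
I = +1·√(0.458353/4π) = 0.19098314

0.190983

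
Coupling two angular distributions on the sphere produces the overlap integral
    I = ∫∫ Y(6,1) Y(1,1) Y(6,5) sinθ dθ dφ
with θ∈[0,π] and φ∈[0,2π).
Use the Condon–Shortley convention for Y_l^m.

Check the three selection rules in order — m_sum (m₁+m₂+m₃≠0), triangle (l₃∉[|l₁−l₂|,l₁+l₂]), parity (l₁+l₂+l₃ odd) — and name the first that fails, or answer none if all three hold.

m_sum

azimuthal sum: 1 + 1 + 5 = 7  ✗
5 ≤ 6 ≤ 7 (triangle on l)
L = 6 + 1 + 6 = 13 (odd)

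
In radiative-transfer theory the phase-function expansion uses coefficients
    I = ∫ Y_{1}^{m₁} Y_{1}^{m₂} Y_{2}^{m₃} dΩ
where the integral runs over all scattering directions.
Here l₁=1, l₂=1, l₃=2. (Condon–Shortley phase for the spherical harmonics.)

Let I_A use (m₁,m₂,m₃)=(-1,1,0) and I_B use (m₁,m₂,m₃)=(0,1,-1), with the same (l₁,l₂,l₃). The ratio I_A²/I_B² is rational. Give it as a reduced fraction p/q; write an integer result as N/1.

Same 1,1,2: normalisation and zero-m 3j drop out of the ratio.
A: Δ: 0! 2! 2! / 5! → 1/30; sum: t=0:+1/4 = 1/4; 3j²(1 1 2; -1 1 0) = Δ·Π!·Σ² = 1/30  (sign +1)
B: Δ: 0! 2! 2! / 5! → 1/30; sum: t=0:+1/2 = 1/2; 3j²(1 1 2; 0 1 -1) = Δ·Π!·Σ² = 1/10  (sign -1)
I_A²/I_B² = (1/30)/(1/10) = 1/3

1/3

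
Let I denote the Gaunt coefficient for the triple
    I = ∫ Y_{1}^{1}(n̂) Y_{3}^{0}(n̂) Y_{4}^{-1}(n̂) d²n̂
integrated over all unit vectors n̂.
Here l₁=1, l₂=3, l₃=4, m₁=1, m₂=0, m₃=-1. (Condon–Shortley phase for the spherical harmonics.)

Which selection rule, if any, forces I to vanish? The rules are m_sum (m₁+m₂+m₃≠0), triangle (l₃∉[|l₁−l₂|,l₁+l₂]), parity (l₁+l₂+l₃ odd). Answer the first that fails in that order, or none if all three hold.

none

azimuthal sum: 1 + 0 − 1 = 0  ✓
2 ≤ 4 ≤ 4 (triangle on l)  ✓
L = 1 + 3 + 4 = 8 (even)  ✓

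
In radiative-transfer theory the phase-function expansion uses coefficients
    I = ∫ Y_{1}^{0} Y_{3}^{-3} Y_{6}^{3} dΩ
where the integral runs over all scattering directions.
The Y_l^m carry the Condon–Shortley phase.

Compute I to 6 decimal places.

triangle: need 2≤l₃≤4, have 6; I=0

0.000000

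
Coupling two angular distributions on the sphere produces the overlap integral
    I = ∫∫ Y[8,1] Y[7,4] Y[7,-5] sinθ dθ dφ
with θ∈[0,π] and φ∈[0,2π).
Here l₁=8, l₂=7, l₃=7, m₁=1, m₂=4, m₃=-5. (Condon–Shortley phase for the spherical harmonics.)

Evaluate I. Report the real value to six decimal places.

m-sum 0 ✓  L=22 even ✓  1≤7≤15 ✓
Π(2lᵢ+1) = 17×15×15 = 3825
triangle coeff Δ(8,7,7) = 1/22086194130
Σ_t [1,7]: t=1:−1/18289152000 t=2:+1/248832000 t=3:−1/24883200 t=4:+1/11943936 t=5:−1/24883200 t=6:+1/248832000 t=7:−1/18289152000 = 11/975421440
(3j)²=1750/289731 [(8 7 7; 0 0 0)], sign=-1
Σ_t [5,7]: t=5:−1/746496000 t=6:+1/870912000 t=7:−1/9754214400 = -43/146313216000
(3j)²=5547/3380195 [(8 7 7; 1 4 -5)], sign=-1
⇒ 4πI² = 20801250/548653937
I = (+1)√(20801250/548653937/(4π)) = 0.05492759

0.054928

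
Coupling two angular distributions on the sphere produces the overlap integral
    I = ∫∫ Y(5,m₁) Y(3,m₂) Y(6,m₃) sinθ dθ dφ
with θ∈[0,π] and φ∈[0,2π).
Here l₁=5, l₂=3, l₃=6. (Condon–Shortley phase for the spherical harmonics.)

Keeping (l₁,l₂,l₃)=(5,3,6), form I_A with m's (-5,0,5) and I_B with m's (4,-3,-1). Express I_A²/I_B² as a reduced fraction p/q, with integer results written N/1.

Shared (l₁,l₂,l₃)=(5,3,6): N and (l;000)² cancel in I_A²/I_B².
A: Δ = 2!·8!·4!/15! = 1/675675; Racah Σ t=2..2: t=2:+1/483840 = 1/483840; ⇒ 3j(5 3 6; -5 0 5)² = 3/91, sgn -1
B: Δ = 2!·8!·4!/15! = 1/675675; Racah Σ t=0..0: t=0:+1/241920 = 1/241920; ⇒ 3j(5 3 6; 4 -3 -1)² = 4/1001, sgn -1
I_A²/I_B² = (3/91)/(4/1001) = 33/4

33/4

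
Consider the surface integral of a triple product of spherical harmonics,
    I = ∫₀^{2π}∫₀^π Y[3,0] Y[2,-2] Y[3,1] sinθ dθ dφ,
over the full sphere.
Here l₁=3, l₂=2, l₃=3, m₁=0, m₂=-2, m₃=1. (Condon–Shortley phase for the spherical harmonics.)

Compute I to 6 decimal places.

0.000000

0 − 2 + 1 = -1 ≠ 0: azimuthal integral kills it; I = 0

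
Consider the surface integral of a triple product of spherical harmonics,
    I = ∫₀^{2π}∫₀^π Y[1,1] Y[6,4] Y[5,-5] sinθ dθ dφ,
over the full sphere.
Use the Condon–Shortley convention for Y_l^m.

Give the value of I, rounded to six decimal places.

Checks pass: Σm=0; 12 even; l₃=5∈[5,7].
(2·1+1)(2·6+1)(2·5+1) = 429
Δ: 2! 0! 10! / 13! → 1/858
sum: t=1:−1/14400 = -1/14400
3j²(1 6 5; 0 0 0) = Δ·Π!·Σ² = 6/143  (sign +1)
sum: t=0:+1/7257600 = 1/7257600
3j²(1 6 5; 1 4 -5) = Δ·Π!·Σ² = 1/858  (sign +1)
combine: 4πI² = 429·6/143·1/858 = 3/143
take √, sign +1: I = 0.04085899

0.040859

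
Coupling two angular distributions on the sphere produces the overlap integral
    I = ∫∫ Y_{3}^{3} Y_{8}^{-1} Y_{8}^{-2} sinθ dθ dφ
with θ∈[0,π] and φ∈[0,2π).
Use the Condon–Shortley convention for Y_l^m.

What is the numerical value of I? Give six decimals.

L=19 odd ⇒ parity kills the (l;000) factor ⇒ I = 0

0.000000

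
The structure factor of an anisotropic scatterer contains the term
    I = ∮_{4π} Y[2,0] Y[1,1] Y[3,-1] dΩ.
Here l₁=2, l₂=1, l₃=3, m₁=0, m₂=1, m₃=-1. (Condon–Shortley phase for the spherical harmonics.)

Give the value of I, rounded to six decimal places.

Rules hold: Σm=0, L=6 even, 1≤3≤3.
N = 5·3·7 = 105
Δ = 0!·4!·2!/7! = 1/105
Racah Σ t=0..0: t=0:+1/4 = 1/4
⇒ 3j(2 1 3; 0 0 0)² = 3/35, sgn -1
Racah Σ t=0..0: t=0:+1/8 = 1/8
⇒ 3j(2 1 3; 0 1 -1)² = 2/35, sgn +1
4πI² = N·(3j₀)²·(3jₘ)² = 18/35
I = -1·√(0.514286/4π) = -0.20230066

-0.202301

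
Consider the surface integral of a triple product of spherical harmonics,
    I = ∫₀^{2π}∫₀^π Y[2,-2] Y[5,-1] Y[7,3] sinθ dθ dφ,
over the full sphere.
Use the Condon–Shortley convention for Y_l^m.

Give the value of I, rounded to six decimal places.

-0.164220

m-sum 0 ✓  L=14 even ✓  3≤7≤7 ✓
Π(2lᵢ+1) = 5×11×15 = 825
triangle coeff Δ(2,5,7) = 1/15015
Σ_t [0,0]: t=0:+1/57600 = 1/57600
(3j)²=21/715 [(2 5 7; 0 0 0)], sign=-1
Σ_t [0,0]: t=0:+1/414720 = 1/414720
(3j)²=2/143 [(2 5 7; -2 -1 3)], sign=+1
⇒ 4πI² = 630/1859
I = (-1)√(630/1859/(4π)) = -0.16421985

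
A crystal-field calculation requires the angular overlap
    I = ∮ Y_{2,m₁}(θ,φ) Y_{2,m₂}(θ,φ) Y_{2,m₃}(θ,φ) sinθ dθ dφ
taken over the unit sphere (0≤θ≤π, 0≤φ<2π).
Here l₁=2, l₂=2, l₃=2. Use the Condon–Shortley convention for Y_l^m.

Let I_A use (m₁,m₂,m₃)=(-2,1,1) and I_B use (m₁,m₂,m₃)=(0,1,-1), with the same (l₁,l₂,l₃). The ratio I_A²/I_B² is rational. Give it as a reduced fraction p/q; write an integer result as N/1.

Same 2,2,2: normalisation and zero-m 3j drop out of the ratio.
A: Δ: 2! 2! 2! / 7! → 1/630; sum: t=2:+1/4 = 1/4; 3j²(2 2 2; -2 1 1) = Δ·Π!·Σ² = 3/35  (sign -1)
B: Δ: 2! 2! 2! / 7! → 1/630; sum: t=1:−1/2 t=2:+1/4 = -1/4; 3j²(2 2 2; 0 1 -1) = Δ·Π!·Σ² = 1/70  (sign +1)
I_A²/I_B² = (3/35)/(1/70) = 6/1

6/1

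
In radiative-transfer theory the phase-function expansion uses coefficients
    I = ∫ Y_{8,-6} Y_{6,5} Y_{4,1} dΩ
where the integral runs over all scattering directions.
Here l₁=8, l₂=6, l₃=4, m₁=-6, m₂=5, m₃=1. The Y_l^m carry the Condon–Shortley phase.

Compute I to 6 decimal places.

-0.110696

m-sum 0 ✓  L=18 even ✓  2≤4≤14 ✓
Π(2lᵢ+1) = 17×13×9 = 1989
triangle coeff Δ(8,6,4) = 1/23279256
Σ_t [4,6]: t=4:+1/1658880 t=5:−1/518400 t=6:+1/1658880 = -1/1382400
(3j)²=504/46189 [(8 6 4; 0 0 0)], sign=-1
Σ_t [9,10]: t=9:−1/87091200 t=10:+1/174182400 = -1/174182400
(3j)²=55/7752 [(8 6 4; -6 5 1)], sign=+1
⇒ 4πI² = 945/6137
I = (-1)√(945/6137/(4π)) = -0.11069625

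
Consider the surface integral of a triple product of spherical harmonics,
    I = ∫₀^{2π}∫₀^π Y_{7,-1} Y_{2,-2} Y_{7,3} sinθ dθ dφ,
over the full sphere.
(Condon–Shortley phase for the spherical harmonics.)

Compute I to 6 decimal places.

0.181642

Rules hold: Σm=0, L=16 even, 5≤7≤9.
N = 15·5·15 = 1125
Δ = 2!·12!·2!/17! = 1/185640
Racah Σ t=0..2: t=0:+1/2419200 t=1:−1/518400 t=2:+1/2419200 = -1/907200
⇒ 3j(7 2 7; 0 0 0)² = 56/3315, sgn +1
Racah Σ t=0..0: t=0:+1/3870720 = 1/3870720
⇒ 3j(7 2 7; -1 -2 3)² = 135/6188, sgn +1
4πI² = N·(3j₀)²·(3jₘ)² = 20250/48841
I = +1·√(0.414611/4π) = 0.18164160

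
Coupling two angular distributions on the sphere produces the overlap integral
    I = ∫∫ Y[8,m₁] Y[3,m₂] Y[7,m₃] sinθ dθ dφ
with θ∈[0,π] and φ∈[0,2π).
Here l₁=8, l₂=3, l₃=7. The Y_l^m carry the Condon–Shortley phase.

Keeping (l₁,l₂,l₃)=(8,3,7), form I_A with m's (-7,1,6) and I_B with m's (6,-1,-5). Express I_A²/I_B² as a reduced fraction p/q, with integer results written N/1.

l's match ⇒ only the (l;m) 3-j factors differ between A and B.
A: triangle coeff Δ(8,3,7) = 1/5290740; Σ_t [3,4]: t=3:−1/2874009600 t=4:+1/1916006400 = 1/5748019200; (3j)²=13/5814 [(8 3 7; -7 1 6)], sign=-1
B: triangle coeff Δ(8,3,7) = 1/5290740; Σ_t [0,2]: t=0:+1/348364800 t=1:−1/239500800 t=2:+1/3832012800 = -1/958003200; (3j)²=8/4845 [(8 3 7; 6 -1 -5)], sign=-1
I_A²/I_B² = (13/5814)/(8/4845) = 65/48

65/48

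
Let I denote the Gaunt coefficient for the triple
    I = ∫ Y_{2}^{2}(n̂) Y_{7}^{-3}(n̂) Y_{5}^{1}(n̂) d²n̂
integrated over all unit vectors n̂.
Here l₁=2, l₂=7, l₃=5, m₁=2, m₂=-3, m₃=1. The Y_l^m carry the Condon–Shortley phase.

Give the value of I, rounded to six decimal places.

m-sum 0 ✓  L=14 even ✓  5≤5≤9 ✓
Π(2lᵢ+1) = 5×15×11 = 825
triangle coeff Δ(2,7,5) = 1/15015
Σ_t [2,2]: t=2:+1/57600 = 1/57600
(3j)²=21/715 [(2 7 5; 0 0 0)], sign=-1
Σ_t [0,0]: t=0:+1/414720 = 1/414720
(3j)²=2/143 [(2 7 5; 2 -3 1)], sign=+1
⇒ 4πI² = 630/1859
I = (-1)√(630/1859/(4π)) = -0.16421985

-0.164220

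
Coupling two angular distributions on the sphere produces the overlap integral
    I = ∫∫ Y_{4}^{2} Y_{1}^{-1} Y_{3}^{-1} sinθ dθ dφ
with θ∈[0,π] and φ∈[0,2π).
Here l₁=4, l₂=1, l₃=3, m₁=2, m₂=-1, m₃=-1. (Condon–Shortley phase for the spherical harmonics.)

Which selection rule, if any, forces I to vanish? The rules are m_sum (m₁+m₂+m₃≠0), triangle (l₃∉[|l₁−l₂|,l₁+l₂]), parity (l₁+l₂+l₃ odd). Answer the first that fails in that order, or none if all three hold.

none

azimuthal sum: 2 − 1 − 1 = 0  ✓
3 ≤ 3 ≤ 5 (triangle on l)  ✓
L = 4 + 1 + 3 = 8 (even)  ✓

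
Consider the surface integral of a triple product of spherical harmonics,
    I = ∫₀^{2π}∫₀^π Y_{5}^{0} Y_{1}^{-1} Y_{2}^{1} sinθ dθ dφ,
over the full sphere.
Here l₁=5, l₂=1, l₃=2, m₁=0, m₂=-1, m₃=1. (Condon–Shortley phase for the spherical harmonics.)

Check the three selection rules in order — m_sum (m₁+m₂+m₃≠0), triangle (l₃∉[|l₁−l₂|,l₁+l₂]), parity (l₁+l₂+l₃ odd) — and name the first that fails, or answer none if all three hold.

m₁+m₂+m₃ = 0 − 1 + 1 = 0  ✓
triangle: |5−1|=4 ≤ l₃=2 ≤ 5+1=6  ✗
parity: l₁+l₂+l₃ = 8 is even

triangle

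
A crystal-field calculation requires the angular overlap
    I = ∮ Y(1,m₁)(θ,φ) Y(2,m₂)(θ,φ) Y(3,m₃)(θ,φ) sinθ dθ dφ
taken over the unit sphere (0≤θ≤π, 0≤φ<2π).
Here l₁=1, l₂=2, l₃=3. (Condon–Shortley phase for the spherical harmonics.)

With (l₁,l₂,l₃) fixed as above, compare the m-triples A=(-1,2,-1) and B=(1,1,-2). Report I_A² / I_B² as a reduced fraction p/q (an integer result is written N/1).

1/10

Shared (l₁,l₂,l₃)=(1,2,3): N and (l;000)² cancel in I_A²/I_B².
A: Δ = 0!·2!·4!/7! = 1/105; Racah Σ t=0..0: t=0:+1/48 = 1/48; ⇒ 3j(1 2 3; -1 2 -1)² = 1/105, sgn +1
B: Δ = 0!·2!·4!/7! = 1/105; Racah Σ t=0..0: t=0:+1/12 = 1/12; ⇒ 3j(1 2 3; 1 1 -2)² = 2/21, sgn -1
I_A²/I_B² = (1/105)/(2/21) = 1/10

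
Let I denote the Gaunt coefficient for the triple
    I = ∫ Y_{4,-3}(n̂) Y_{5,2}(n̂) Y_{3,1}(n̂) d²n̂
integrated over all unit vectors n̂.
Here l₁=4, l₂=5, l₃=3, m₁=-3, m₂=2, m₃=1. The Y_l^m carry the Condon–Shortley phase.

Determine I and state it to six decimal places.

Rules hold: Σm=0, L=12 even, 1≤3≤9.
N = 9·11·7 = 693
Δ = 6!·2!·4!/13! = 1/180180
Racah Σ t=2..4: t=2:+1/576 t=3:−1/144 t=4:+1/576 = -1/288
⇒ 3j(4 5 3; 0 0 0)² = 20/1001, sgn +1
Racah Σ t=5..6: t=5:−1/960 t=6:+1/4320 = -7/8640
⇒ 3j(4 5 3; -3 2 1)² = 343/12870, sgn -1
4πI² = N·(3j₀)²·(3jₘ)² = 686/1859
I = -1·√(0.369016/4π) = -0.17136315

-0.171363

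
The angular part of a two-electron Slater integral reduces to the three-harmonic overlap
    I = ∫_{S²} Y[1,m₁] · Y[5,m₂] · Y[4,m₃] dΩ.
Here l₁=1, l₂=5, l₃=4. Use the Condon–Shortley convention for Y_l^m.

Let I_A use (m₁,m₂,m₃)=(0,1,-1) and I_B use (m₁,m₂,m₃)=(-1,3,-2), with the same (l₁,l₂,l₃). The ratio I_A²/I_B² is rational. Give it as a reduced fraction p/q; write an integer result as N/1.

6/7

Shared (l₁,l₂,l₃)=(1,5,4): N and (l;000)² cancel in I_A²/I_B².
A: Δ = 2!·0!·8!/11! = 1/495; Racah Σ t=1..1: t=1:−1/720 = -1/720; ⇒ 3j(1 5 4; 0 1 -1)² = 8/165, sgn +1
B: Δ = 2!·0!·8!/11! = 1/495; Racah Σ t=2..2: t=2:+1/2880 = 1/2880; ⇒ 3j(1 5 4; -1 3 -2)² = 28/495, sgn +1
I_A²/I_B² = (8/165)/(28/495) = 6/7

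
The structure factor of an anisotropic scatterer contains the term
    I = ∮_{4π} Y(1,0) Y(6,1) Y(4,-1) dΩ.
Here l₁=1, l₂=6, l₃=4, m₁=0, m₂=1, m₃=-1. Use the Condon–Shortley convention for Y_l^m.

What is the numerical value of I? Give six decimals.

0.000000

l₃=4 ∉ [5,7] — triangle fails ⇒ I = 0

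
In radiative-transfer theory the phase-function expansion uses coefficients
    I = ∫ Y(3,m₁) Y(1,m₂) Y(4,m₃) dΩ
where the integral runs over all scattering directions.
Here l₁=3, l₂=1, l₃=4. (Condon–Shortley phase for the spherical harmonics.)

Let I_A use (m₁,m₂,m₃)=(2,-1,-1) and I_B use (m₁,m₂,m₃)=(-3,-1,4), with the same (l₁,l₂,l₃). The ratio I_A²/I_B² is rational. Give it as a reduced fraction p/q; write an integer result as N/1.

3/28

Same 3,1,4: normalisation and zero-m 3j drop out of the ratio.
A: Δ: 0! 6! 2! / 9! → 1/252; sum: t=0:+1/240 = 1/240; 3j²(3 1 4; 2 -1 -1) = Δ·Π!·Σ² = 1/84  (sign -1)
B: Δ: 0! 6! 2! / 9! → 1/252; sum: t=0:+1/1440 = 1/1440; 3j²(3 1 4; -3 -1 4) = Δ·Π!·Σ² = 1/9  (sign +1)
I_A²/I_B² = (1/84)/(1/9) = 3/28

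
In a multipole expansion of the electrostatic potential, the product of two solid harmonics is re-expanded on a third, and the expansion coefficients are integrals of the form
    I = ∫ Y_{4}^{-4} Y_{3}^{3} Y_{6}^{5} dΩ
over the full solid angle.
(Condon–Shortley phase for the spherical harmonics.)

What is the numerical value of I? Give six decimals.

Σmᵢ = 4 ≠ 0, so the φ-integral vanishes; I = 0

0.000000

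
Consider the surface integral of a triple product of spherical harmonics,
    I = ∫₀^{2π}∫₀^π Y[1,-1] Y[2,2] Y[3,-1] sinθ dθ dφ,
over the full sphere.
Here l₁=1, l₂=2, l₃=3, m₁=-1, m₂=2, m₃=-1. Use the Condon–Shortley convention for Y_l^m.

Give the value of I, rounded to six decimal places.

Checks pass: Σm=0; 6 even; l₃=3∈[1,3].
(2·1+1)(2·2+1)(2·3+1) = 105
Δ: 0! 2! 4! / 7! → 1/105
sum: t=0:+1/4 = 1/4
3j²(1 2 3; 0 0 0) = Δ·Π!·Σ² = 3/35  (sign -1)
sum: t=0:+1/48 = 1/48
3j²(1 2 3; -1 2 -1) = Δ·Π!·Σ² = 1/105  (sign +1)
combine: 4πI² = 105·3/35·1/105 = 3/35
take √, sign -1: I = -0.08258890

-0.082589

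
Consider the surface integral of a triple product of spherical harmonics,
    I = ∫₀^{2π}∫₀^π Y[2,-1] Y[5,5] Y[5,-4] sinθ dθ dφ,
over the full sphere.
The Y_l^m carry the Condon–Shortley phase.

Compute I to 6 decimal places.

-0.187924

Checks pass: Σm=0; 12 even; l₃=5∈[3,7].
(2·2+1)(2·5+1)(2·5+1) = 605
Δ: 2! 2! 8! / 13! → 1/38610
sum: t=0:+1/2880 t=1:−1/576 t=2:+1/2880 = -1/960
3j²(2 5 5; 0 0 0) = Δ·Π!·Σ² = 10/429  (sign +1)
sum: t=2:+1/80640 = 1/80640
3j²(2 5 5; -1 5 -4) = Δ·Π!·Σ² = 9/286  (sign -1)
combine: 4πI² = 605·10/429·9/286 = 75/169
take √, sign -1: I = -0.18792404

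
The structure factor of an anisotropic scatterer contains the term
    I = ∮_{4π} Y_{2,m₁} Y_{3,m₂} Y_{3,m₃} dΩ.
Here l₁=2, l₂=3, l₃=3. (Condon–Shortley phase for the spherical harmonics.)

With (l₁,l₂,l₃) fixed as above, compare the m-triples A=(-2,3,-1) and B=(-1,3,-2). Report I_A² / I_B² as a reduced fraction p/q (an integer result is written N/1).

2/5

Same 2,3,3: normalisation and zero-m 3j drop out of the ratio.
A: Δ: 2! 2! 4! / 9! → 1/3780; sum: t=2:+1/96 = 1/96; 3j²(2 3 3; -2 3 -1) = Δ·Π!·Σ² = 1/42  (sign +1)
B: Δ: 2! 2! 4! / 9! → 1/3780; sum: t=2:+1/48 = 1/48; 3j²(2 3 3; -1 3 -2) = Δ·Π!·Σ² = 5/84  (sign -1)
I_A²/I_B² = (1/42)/(5/84) = 2/5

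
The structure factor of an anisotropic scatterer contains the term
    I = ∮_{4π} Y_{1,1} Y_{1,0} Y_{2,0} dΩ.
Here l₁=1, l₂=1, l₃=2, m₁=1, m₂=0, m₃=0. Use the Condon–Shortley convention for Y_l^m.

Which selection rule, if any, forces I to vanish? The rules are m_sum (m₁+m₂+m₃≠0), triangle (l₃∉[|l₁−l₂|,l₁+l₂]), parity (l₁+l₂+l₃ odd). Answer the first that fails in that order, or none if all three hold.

m_sum

azimuthal sum: 1 + 0 + 0 = 1  ✗
0 ≤ 2 ≤ 2 (triangle on l)
L = 1 + 1 + 2 = 4 (even)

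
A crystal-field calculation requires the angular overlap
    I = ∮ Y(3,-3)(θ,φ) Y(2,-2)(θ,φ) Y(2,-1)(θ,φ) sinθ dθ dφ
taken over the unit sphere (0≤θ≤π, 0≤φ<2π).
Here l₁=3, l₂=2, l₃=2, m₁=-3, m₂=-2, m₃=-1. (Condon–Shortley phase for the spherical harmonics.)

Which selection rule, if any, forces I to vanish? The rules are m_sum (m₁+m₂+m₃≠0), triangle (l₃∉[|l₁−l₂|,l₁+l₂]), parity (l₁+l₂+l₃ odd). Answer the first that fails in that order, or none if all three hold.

m_sum

azimuthal sum: -3 − 2 − 1 = -6  ✗
1 ≤ 2 ≤ 5 (triangle on l)
L = 3 + 2 + 2 = 7 (odd)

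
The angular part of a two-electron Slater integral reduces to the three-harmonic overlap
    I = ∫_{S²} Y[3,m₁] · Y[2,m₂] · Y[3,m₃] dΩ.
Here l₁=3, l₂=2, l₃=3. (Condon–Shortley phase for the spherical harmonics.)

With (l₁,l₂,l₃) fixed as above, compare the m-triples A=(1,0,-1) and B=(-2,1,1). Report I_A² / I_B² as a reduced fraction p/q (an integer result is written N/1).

Same 3,2,3: normalisation and zero-m 3j drop out of the ratio.
A: Δ: 2! 4! 2! / 9! → 1/3780; sum: t=0:+1/16 t=1:−1/6 t=2:+1/96 = -3/32; 3j²(3 2 3; 1 0 -1) = Δ·Π!·Σ² = 3/140  (sign -1)
B: Δ: 2! 4! 2! / 9! → 1/3780; sum: t=1:−1/48 t=2:+1/12 = 1/16; 3j²(3 2 3; -2 1 1) = Δ·Π!·Σ² = 1/28  (sign +1)
I_A²/I_B² = (3/140)/(1/28) = 3/5

3/5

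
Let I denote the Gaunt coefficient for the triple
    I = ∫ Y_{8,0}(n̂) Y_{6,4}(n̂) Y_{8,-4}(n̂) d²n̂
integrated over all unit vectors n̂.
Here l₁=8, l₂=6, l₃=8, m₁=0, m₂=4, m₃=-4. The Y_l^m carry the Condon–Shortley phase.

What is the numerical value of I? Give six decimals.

0.035628

Checks pass: Σm=0; 22 even; l₃=8∈[2,14].
(2·8+1)(2·6+1)(2·8+1) = 3757
Δ: 6! 10! 6! / 23! → 1/13742520792
sum: t=0:+1/41803776000 t=1:−1/435456000 t=2:+1/39813120 t=3:−1/18662400 t=4:+1/39813120 t=5:−1/435456000 t=6:+1/41803776000 = -11/1393459200
3j²(8 6 8; 0 0 0) = Δ·Π!·Σ² = 600/96577  (sign -1)
sum: t=4:+1/597196800 t=5:−1/435456000 t=6:+1/2786918400 = -11/41803776000
3j²(8 6 8; 0 4 -4) = Δ·Π!·Σ² = 66/96577  (sign -1)
combine: 4πI² = 3757·600/96577·66/96577 = 39600/2482597
take √, sign +1: I = 0.03562784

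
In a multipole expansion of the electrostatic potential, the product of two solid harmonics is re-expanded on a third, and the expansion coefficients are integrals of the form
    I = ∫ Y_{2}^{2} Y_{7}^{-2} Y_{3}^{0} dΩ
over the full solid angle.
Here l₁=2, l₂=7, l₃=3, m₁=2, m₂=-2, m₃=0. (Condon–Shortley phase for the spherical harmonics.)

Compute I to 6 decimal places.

|2−7|≤3≤2+7 violated ⇒ I = 0

0.000000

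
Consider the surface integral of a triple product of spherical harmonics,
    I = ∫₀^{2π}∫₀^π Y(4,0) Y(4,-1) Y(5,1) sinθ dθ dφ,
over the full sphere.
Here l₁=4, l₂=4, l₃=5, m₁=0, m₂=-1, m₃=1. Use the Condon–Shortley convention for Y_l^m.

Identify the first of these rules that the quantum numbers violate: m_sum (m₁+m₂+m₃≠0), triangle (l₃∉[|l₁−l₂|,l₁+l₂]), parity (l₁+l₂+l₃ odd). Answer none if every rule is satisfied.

azimuthal sum: 0 − 1 + 1 = 0  ✓
0 ≤ 5 ≤ 8 (triangle on l)  ✓
L = 4 + 4 + 5 = 13 (odd)  ✗

parity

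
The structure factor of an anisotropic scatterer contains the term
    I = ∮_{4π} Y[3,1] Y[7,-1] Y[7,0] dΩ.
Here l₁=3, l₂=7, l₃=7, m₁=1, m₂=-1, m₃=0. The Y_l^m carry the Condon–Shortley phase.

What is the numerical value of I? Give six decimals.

Σlᵢ=17 odd — θ-integrand is odd under cosθ→−cosθ; I=0

0.000000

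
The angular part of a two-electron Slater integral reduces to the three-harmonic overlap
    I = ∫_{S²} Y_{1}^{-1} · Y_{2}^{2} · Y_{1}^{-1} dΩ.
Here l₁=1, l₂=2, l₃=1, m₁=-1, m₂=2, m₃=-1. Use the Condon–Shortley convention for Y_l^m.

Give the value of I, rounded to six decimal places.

0.309019

Checks pass: Σm=0; 4 even; l₃=1∈[1,3].
(2·1+1)(2·2+1)(2·1+1) = 45
Δ: 2! 0! 2! / 5! → 1/30
sum: t=1:−1/1 = -1/1
3j²(1 2 1; 0 0 0) = Δ·Π!·Σ² = 2/15  (sign +1)
sum: t=2:+1/4 = 1/4
3j²(1 2 1; -1 2 -1) = Δ·Π!·Σ² = 1/5  (sign +1)
combine: 4πI² = 45·2/15·1/5 = 6/5
take √, sign +1: I = 0.30901936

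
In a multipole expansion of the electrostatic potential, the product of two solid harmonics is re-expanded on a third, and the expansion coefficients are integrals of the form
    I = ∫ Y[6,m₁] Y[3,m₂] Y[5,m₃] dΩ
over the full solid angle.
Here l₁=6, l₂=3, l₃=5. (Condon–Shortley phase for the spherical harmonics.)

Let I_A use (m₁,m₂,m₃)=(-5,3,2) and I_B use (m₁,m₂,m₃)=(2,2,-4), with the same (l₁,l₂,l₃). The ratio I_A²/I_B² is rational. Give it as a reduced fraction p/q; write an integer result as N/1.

22/15

Shared (l₁,l₂,l₃)=(6,3,5): N and (l;000)² cancel in I_A²/I_B².
A: Δ = 4!·8!·2!/15! = 1/675675; Racah Σ t=4..4: t=4:+1/241920 = 1/241920; ⇒ 3j(6 3 5; -5 3 2)² = 2/91, sgn -1
B: Δ = 4!·8!·2!/15! = 1/675675; Racah Σ t=3..4: t=3:−1/60480 t=4:+1/967680 = -1/64512; ⇒ 3j(6 3 5; 2 2 -4)² = 15/1001, sgn +1
I_A²/I_B² = (2/91)/(15/1001) = 22/15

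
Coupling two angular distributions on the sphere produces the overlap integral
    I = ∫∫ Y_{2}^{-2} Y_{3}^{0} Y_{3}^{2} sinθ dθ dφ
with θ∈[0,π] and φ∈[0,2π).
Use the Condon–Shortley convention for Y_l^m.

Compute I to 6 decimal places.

-0.188063

Rules hold: Σm=0, L=8 even, 1≤3≤5.
N = 5·7·7 = 245
Δ = 2!·2!·4!/9! = 1/3780
Racah Σ t=0..2: t=0:+1/24 t=1:−1/4 t=2:+1/24 = -1/6
⇒ 3j(2 3 3; 0 0 0)² = 4/105, sgn +1
Racah Σ t=2..2: t=2:+1/24 = 1/24
⇒ 3j(2 3 3; -2 0 2)² = 1/21, sgn -1
4πI² = N·(3j₀)²·(3jₘ)² = 4/9
I = -1·√(0.444444/4π) = -0.18806319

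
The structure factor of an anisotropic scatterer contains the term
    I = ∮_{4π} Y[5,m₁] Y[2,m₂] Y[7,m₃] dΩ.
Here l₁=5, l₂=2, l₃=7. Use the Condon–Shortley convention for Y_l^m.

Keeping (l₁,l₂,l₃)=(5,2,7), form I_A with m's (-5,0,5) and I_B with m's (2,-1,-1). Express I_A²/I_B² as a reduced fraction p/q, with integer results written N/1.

33/80

l's match ⇒ only the (l;m) 3-j factors differ between A and B.
A: triangle coeff Δ(5,2,7) = 1/15015; Σ_t [0,0]: t=0:+1/14515200 = 1/14515200; (3j)²=2/455 [(5 2 7; -5 0 5)], sign=+1
B: triangle coeff Δ(5,2,7) = 1/15015; Σ_t [0,0]: t=0:+1/181440 = 1/181440; (3j)²=32/3003 [(5 2 7; 2 -1 -1)], sign=+1
I_A²/I_B² = (2/455)/(32/3003) = 33/80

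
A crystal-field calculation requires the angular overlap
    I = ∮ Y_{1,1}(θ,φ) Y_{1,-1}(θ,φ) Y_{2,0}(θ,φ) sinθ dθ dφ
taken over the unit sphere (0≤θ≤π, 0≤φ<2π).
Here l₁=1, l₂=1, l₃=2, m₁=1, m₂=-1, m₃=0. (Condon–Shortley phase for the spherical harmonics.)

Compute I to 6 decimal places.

0.126157

m-sum 0 ✓  L=4 even ✓  0≤2≤2 ✓
Π(2lᵢ+1) = 3×3×5 = 45
triangle coeff Δ(1,1,2) = 1/30
Σ_t [0,0]: t=0:+1/1 = 1/1
(3j)²=2/15 [(1 1 2; 0 0 0)], sign=+1
Σ_t [0,0]: t=0:+1/4 = 1/4
(3j)²=1/30 [(1 1 2; 1 -1 0)], sign=+1
⇒ 4πI² = 1/5
I = (+1)√(1/5/(4π)) = 0.12615663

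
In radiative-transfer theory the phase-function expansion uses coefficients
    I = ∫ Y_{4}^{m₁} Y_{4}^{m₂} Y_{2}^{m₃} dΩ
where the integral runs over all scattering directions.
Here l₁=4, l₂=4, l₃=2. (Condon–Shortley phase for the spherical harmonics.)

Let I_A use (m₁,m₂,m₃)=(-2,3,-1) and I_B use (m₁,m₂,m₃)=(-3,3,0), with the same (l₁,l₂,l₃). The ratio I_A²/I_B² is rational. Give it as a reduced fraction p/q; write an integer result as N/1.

Shared (l₁,l₂,l₃)=(4,4,2): N and (l;000)² cancel in I_A²/I_B².
A: Δ = 6!·2!·2!/11! = 1/13860; Racah Σ t=5..6: t=5:−1/240 t=6:+1/1440 = -1/288; ⇒ 3j(4 4 2; -2 3 -1)² = 5/132, sgn +1
B: Δ = 6!·2!·2!/11! = 1/13860; Racah Σ t=5..6: t=5:−1/480 t=6:+1/720 = -1/1440; ⇒ 3j(4 4 2; -3 3 0)² = 7/1980, sgn -1
I_A²/I_B² = (5/132)/(7/1980) = 75/7

75/7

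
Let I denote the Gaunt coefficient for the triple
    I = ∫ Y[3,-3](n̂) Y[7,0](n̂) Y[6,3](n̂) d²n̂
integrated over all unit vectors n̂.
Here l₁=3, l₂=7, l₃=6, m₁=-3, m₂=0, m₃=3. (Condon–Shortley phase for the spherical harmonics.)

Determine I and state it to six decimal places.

Rules hold: Σm=0, L=16 even, 4≤6≤10.
N = 7·15·13 = 1365
Δ = 4!·2!·10!/17! = 1/2042040
Racah Σ t=1..3: t=1:−1/207360 t=2:+1/57600 t=3:−1/207360 = 1/129600
⇒ 3j(3 7 6; 0 0 0)² = 168/12155, sgn +1
Racah Σ t=4..4: t=4:+1/1451520 = 1/1451520
⇒ 3j(3 7 6; -3 0 3)² = 45/4862, sgn -1
4πI² = N·(3j₀)²·(3jₘ)² = 79380/454597
I = -1·√(0.174616/4π) = -0.11787924

-0.117879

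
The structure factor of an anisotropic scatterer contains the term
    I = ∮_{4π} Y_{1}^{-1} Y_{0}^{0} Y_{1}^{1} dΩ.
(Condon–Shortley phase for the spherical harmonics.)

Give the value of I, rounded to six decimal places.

Rules hold: Σm=0, L=2 even, 1≤1≤1.
N = 3·1·3 = 9
Δ = 0!·2!·0!/3! = 1/3
Racah Σ t=0..0: t=0:+1/1 = 1/1
⇒ 3j(1 0 1; 0 0 0)² = 1/3, sgn -1
Racah Σ t=0..0: t=0:+1/2 = 1/2
⇒ 3j(1 0 1; -1 0 1)² = 1/3, sgn +1
4πI² = N·(3j₀)²·(3jₘ)² = 1/1
I = -1·√(1/4π) = -0.28209479

-0.282095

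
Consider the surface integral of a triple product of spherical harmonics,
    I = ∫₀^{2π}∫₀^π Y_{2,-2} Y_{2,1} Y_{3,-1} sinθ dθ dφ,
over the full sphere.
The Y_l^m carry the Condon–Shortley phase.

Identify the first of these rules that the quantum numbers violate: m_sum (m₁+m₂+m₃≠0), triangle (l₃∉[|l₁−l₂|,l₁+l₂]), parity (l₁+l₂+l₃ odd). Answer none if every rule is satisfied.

m_sum

Σmᵢ = -2  ✗
l₃∈[|l₁−l₂|,l₁+l₂]=[0,4], have l₃=3
Σlᵢ = 7 ⇒ odd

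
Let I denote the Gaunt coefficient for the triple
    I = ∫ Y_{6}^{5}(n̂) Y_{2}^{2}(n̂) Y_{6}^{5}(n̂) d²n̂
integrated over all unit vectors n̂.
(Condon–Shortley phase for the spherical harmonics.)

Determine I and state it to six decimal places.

m-sum = 5 + 2 + 5 = 12 ≠ 0 ⇒ I = 0

0.000000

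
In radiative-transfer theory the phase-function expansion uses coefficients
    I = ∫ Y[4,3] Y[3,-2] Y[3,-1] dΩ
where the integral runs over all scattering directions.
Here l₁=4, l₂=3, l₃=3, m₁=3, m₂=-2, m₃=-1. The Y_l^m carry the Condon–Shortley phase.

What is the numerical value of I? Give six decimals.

-0.095955

m-sum 0 ✓  L=10 even ✓  1≤3≤7 ✓
Π(2lᵢ+1) = 9×7×7 = 441
triangle coeff Δ(4,3,3) = 1/34650
Σ_t [1,3]: t=1:−1/72 t=2:+1/16 t=3:−1/72 = 5/144
(3j)²=2/77 [(4 3 3; 0 0 0)], sign=-1
Σ_t [0,1]: t=0:+1/144 t=1:−1/288 = 1/288
(3j)²=1/99 [(4 3 3; 3 -2 -1)], sign=+1
⇒ 4πI² = 14/121
I = (-1)√(14/121/(4π)) = -0.09595473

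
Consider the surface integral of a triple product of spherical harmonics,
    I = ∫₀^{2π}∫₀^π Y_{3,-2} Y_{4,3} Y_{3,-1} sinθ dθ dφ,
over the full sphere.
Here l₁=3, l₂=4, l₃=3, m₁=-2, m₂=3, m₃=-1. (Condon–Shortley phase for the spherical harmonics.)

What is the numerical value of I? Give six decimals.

Checks pass: Σm=0; 10 even; l₃=3∈[1,7].
(2·3+1)(2·4+1)(2·3+1) = 441
Δ: 4! 2! 4! / 11! → 1/34650
sum: t=1:−1/72 t=2:+1/16 t=3:−1/72 = 5/144
3j²(3 4 3; 0 0 0) = Δ·Π!·Σ² = 2/77  (sign -1)
sum: t=3:−1/288 t=4:+1/144 = 1/288
3j²(3 4 3; -2 3 -1) = Δ·Π!·Σ² = 1/99  (sign +1)
combine: 4πI² = 441·2/77·1/99 = 14/121
take √, sign -1: I = -0.09595473

-0.095955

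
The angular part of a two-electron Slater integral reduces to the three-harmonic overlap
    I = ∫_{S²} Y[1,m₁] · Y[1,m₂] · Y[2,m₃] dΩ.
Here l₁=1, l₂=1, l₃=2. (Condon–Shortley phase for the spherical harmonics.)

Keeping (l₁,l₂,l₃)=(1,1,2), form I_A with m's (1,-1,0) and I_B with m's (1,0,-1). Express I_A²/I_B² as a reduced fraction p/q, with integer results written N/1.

1/3

l's match ⇒ only the (l;m) 3-j factors differ between A and B.
A: triangle coeff Δ(1,1,2) = 1/30; Σ_t [0,0]: t=0:+1/4 = 1/4; (3j)²=1/30 [(1 1 2; 1 -1 0)], sign=+1
B: triangle coeff Δ(1,1,2) = 1/30; Σ_t [0,0]: t=0:+1/2 = 1/2; (3j)²=1/10 [(1 1 2; 1 0 -1)], sign=-1
I_A²/I_B² = (1/30)/(1/10) = 1/3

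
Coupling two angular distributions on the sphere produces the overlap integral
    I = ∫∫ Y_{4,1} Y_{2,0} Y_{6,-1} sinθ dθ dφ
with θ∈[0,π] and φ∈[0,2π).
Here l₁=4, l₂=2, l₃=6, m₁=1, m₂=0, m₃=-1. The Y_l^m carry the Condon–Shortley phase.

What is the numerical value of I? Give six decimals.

-0.230476

Rules hold: Σm=0, L=12 even, 2≤6≤6.
N = 9·5·13 = 585
Δ = 0!·8!·4!/13! = 1/6435
Racah Σ t=0..0: t=0:+1/2304 = 1/2304
⇒ 3j(4 2 6; 0 0 0)² = 5/143, sgn +1
Racah Σ t=0..0: t=0:+1/2880 = 1/2880
⇒ 3j(4 2 6; 1 0 -1)² = 14/429, sgn -1
4πI² = N·(3j₀)²·(3jₘ)² = 1050/1573
I = -1·√(0.667514/4π) = -0.23047581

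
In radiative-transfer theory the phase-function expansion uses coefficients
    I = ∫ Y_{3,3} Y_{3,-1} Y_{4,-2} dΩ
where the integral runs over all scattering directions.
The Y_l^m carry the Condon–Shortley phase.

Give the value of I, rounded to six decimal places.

Checks pass: Σm=0; 10 even; l₃=4∈[0,6].
(2·3+1)(2·3+1)(2·4+1) = 441
Δ: 2! 4! 4! / 11! → 1/34650
sum: t=0:+1/72 t=1:−1/16 t=2:+1/72 = -5/144
3j²(3 3 4; 0 0 0) = Δ·Π!·Σ² = 2/77  (sign -1)
sum: t=0:+1/192 = 1/192
3j²(3 3 4; 3 -1 -2) = Δ·Π!·Σ² = 3/77  (sign +1)
combine: 4πI² = 441·2/77·3/77 = 54/121
take √, sign -1: I = -0.18845135

-0.188451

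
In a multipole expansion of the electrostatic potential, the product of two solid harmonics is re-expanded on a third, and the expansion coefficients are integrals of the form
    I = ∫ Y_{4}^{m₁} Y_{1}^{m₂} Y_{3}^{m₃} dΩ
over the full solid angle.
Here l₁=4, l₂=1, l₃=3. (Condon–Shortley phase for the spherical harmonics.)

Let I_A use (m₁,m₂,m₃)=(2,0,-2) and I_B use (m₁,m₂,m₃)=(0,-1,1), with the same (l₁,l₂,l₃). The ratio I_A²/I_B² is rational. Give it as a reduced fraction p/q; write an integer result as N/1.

2/1

l's match ⇒ only the (l;m) 3-j factors differ between A and B.
A: triangle coeff Δ(4,1,3) = 1/252; Σ_t [1,1]: t=1:−1/120 = -1/120; (3j)²=1/21 [(4 1 3; 2 0 -2)], sign=+1
B: triangle coeff Δ(4,1,3) = 1/252; Σ_t [0,0]: t=0:+1/96 = 1/96; (3j)²=1/42 [(4 1 3; 0 -1 1)], sign=+1
I_A²/I_B² = (1/21)/(1/42) = 2/1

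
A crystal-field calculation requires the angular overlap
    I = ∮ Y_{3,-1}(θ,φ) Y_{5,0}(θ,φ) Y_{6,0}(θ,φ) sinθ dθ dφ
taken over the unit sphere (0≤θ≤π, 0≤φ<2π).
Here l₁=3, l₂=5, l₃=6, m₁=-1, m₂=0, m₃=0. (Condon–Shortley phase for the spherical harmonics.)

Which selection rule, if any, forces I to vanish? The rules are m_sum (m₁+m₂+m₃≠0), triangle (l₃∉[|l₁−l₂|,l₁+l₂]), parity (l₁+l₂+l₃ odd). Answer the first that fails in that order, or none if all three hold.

Σmᵢ = -1  ✗
l₃∈[|l₁−l₂|,l₁+l₂]=[2,8], have l₃=6
Σlᵢ = 14 ⇒ even

m_sum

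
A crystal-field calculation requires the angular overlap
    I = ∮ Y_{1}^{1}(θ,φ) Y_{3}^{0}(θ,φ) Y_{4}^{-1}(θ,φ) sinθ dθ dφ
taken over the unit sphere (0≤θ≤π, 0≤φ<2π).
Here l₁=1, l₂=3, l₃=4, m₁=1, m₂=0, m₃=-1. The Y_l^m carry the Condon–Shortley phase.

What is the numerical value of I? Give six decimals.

-0.194664

Checks pass: Σm=0; 8 even; l₃=4∈[2,4].
(2·1+1)(2·3+1)(2·4+1) = 189
Δ: 0! 2! 6! / 9! → 1/252
sum: t=0:+1/36 = 1/36
3j²(1 3 4; 0 0 0) = Δ·Π!·Σ² = 4/63  (sign +1)
sum: t=0:+1/72 = 1/72
3j²(1 3 4; 1 0 -1) = Δ·Π!·Σ² = 5/126  (sign -1)
combine: 4πI² = 189·4/63·5/126 = 10/21
take √, sign -1: I = -0.19466390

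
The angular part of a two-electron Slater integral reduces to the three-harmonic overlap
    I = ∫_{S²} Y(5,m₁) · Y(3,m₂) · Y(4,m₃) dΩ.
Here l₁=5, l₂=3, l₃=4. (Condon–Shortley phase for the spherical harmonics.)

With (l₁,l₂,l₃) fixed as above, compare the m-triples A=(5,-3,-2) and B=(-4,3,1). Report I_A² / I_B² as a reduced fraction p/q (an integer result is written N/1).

Same 5,3,4: normalisation and zero-m 3j drop out of the ratio.
A: Δ: 4! 6! 2! / 13! → 1/180180; sum: t=0:+1/34560 = 1/34560; 3j²(5 3 4; 5 -3 -2) = Δ·Π!·Σ² = 5/286  (sign +1)
B: Δ: 4! 6! 2! / 13! → 1/180180; sum: t=4:+1/5760 = 1/5760; 3j²(5 3 4; -4 3 1) = Δ·Π!·Σ² = 9/286  (sign -1)
I_A²/I_B² = (5/286)/(9/286) = 5/9

5/9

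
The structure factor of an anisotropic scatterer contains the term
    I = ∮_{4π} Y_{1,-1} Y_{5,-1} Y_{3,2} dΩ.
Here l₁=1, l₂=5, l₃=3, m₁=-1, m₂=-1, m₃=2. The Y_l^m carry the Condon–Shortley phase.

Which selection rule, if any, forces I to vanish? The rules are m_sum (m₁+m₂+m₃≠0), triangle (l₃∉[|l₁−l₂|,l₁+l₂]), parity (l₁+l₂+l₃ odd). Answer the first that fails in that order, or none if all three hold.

m₁+m₂+m₃ = -1 − 1 + 2 = 0  ✓
triangle: |1−5|=4 ≤ l₃=3 ≤ 1+5=6  ✗
parity: l₁+l₂+l₃ = 9 is odd

triangle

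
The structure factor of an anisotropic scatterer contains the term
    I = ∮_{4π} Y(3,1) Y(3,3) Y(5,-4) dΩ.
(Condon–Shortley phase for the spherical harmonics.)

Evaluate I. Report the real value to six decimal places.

l₁+l₂+l₃=11 is odd: 3j(l;000)=0 ⇒ I=0

0.000000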